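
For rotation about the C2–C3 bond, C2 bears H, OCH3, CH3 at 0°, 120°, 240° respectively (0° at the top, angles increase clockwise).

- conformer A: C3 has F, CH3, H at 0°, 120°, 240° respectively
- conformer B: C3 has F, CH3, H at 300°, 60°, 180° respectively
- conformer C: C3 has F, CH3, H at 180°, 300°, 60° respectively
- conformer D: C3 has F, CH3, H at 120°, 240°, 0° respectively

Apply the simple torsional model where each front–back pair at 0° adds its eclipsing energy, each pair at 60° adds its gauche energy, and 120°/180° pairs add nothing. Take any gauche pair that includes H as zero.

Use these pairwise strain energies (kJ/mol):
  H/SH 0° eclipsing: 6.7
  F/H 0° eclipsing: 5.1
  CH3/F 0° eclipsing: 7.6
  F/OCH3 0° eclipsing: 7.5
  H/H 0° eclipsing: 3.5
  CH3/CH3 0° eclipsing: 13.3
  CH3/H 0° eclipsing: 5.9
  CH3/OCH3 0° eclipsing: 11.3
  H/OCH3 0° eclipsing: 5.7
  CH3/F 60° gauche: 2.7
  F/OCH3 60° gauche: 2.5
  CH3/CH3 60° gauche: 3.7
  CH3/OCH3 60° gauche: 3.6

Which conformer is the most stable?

A is eclipsed. H at 0° is eclipsed with F at 0° (5.1); OCH3 at 120° is eclipsed with CH3 at 120° (11.3); CH3 at 240° is eclipsed with H at 240° (5.9). Total 22.3 kJ/mol.
B is staggered. OCH3 at 120° is gauche with CH3 at 60° (3.6); CH3 at 240° is gauche with F at 300° (2.7). Total 6.3 kJ/mol.
C is staggered. OCH3 at 120° is gauche with F at 180° (2.5); CH3 at 240° is gauche with F at 180° (2.7); CH3 at 240° is gauche with CH3 at 300° (3.7). Total 8.9 kJ/mol.
D is eclipsed. H at 0° is eclipsed with H at 0° (3.5); OCH3 at 120° is eclipsed with F at 120° (7.5); CH3 at 240° is eclipsed with CH3 at 240° (13.3). Total 24.3 kJ/mol.
B has the lowest total (6.3 kJ/mol).

B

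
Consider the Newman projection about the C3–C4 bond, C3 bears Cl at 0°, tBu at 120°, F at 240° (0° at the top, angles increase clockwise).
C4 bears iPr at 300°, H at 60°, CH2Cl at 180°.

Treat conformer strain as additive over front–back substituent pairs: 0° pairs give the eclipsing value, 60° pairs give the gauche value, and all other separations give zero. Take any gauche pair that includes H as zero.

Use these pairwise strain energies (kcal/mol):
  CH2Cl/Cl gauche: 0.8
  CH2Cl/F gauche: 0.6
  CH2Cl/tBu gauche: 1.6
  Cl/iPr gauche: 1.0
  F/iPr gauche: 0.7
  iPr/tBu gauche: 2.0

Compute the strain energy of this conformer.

3.9 kcal/mol

This conformer (staggered): Cl–iPr gauche, tBu–CH2Cl gauche, F–iPr gauche, F–CH2Cl gauche; 1.0 + 1.6 + 0.7 + 0.6 = 3.9 kcal/mol.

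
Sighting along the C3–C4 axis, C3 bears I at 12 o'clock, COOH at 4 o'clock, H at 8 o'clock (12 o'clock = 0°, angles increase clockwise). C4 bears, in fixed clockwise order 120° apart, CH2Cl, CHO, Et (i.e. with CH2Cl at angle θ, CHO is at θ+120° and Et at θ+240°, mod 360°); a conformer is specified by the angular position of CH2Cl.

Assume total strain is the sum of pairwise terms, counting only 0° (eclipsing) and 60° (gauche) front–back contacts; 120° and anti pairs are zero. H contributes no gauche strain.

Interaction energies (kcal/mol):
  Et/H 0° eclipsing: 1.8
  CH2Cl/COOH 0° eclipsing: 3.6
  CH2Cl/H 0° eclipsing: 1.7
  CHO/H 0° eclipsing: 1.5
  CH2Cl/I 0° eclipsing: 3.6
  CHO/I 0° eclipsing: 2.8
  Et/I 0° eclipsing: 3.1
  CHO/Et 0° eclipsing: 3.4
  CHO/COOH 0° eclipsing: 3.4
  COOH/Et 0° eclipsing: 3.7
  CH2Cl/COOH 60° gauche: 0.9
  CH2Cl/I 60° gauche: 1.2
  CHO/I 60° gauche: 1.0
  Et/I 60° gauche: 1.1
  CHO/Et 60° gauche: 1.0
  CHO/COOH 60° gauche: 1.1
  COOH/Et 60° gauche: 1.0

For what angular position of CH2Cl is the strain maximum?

CH2Cl at 0° (eclipsed): I–CH2Cl eclipsed, COOH–CHO eclipsed, H–Et eclipsed; 3.6 + 3.4 + 1.8 = 8.8 kcal/mol.
CH2Cl at 60° (staggered): I–CH2Cl gauche, I–Et gauche, COOH–CH2Cl gauche, COOH–CHO gauche; 1.2 + 1.1 + 0.9 + 1.1 = 4.3 kcal/mol.
CH2Cl at 120° (eclipsed): I–Et eclipsed, COOH–CH2Cl eclipsed, H–CHO eclipsed; 3.1 + 3.6 + 1.5 = 8.2 kcal/mol.
CH2Cl at 180° (staggered): I–CHO gauche, I–Et gauche, COOH–CH2Cl gauche, COOH–Et gauche; 1.0 + 1.1 + 0.9 + 1.0 = 4.0 kcal/mol.
CH2Cl at 240° (eclipsed): I–CHO eclipsed, COOH–Et eclipsed, H–CH2Cl eclipsed; 2.8 + 3.7 + 1.7 = 8.2 kcal/mol.
CH2Cl at 300° (staggered): I–CH2Cl gauche, I–CHO gauche, COOH–CHO gauche, COOH–Et gauche; 1.2 + 1.0 + 1.1 + 1.0 = 4.3 kcal/mol.
The maximum (8.8 kcal/mol) occurs with CH2Cl at 0°.

0°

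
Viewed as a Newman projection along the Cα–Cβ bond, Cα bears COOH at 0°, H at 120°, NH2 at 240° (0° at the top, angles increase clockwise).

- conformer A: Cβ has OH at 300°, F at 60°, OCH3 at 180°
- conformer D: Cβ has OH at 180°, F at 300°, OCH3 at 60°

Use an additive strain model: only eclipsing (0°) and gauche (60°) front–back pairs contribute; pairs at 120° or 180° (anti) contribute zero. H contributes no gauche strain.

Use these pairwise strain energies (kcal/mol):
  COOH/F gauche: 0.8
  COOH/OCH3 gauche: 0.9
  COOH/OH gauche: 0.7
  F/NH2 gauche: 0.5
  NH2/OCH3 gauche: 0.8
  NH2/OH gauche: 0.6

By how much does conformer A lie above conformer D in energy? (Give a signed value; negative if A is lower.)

A (staggered): COOH(0°)/OH(300°) gauche 0.7; COOH(0°)/F(60°) gauche 0.8; NH2(240°)/OH(300°) gauche 0.6; NH2(240°)/OCH3(180°) gauche 0.8 → 2.9 kcal/mol.
D (staggered): COOH(0°)/F(300°) gauche 0.8; COOH(0°)/OCH3(60°) gauche 0.9; NH2(240°)/OH(180°) gauche 0.6; NH2(240°)/F(300°) gauche 0.5 → 2.8 kcal/mol.
E(A) − E(D) = 2.9 − 2.8 = +0.1 kcal/mol.

+0.1 kcal/mol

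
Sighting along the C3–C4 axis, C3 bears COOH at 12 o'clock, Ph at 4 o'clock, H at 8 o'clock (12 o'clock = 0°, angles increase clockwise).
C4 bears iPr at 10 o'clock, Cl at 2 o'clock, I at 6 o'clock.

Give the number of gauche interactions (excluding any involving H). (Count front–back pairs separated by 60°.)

Non-H gauche pairs: COOH(0°)/iPr(300°); COOH(0°)/Cl(60°); Ph(120°)/Cl(60°); Ph(120°)/I(180°) — 4 interactions.

4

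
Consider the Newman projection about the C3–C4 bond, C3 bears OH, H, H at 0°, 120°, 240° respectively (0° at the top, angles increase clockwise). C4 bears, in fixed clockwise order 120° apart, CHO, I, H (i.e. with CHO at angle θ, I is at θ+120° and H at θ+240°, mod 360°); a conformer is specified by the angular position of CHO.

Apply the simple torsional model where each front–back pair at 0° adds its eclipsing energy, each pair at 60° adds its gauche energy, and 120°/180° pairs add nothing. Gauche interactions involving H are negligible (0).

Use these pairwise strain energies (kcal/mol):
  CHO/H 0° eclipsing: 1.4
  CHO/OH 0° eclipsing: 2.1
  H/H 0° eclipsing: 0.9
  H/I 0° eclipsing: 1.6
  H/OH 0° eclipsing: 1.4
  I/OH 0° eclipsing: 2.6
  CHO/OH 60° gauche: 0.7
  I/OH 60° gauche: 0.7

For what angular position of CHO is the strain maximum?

240°

CHO at 0° (eclipsed): OH–CHO eclipsed, H–I eclipsed, H–H eclipsed; 2.1 + 1.6 + 0.9 = 4.6 kcal/mol.
CHO at 60° (staggered): OH–CHO gauche; 0.7 = 0.7 kcal/mol.
CHO at 120° (eclipsed): OH–H eclipsed, H–CHO eclipsed, H–I eclipsed; 1.4 + 1.4 + 1.6 = 4.4 kcal/mol.
CHO at 180° (staggered): OH–I gauche; 0.7 = 0.7 kcal/mol.
CHO at 240° (eclipsed): OH–I eclipsed, H–H eclipsed, H–CHO eclipsed; 2.6 + 0.9 + 1.4 = 4.9 kcal/mol.
CHO at 300° (staggered): OH–CHO gauche, OH–I gauche; 0.7 + 0.7 = 1.4 kcal/mol.
The maximum (4.9 kcal/mol) occurs with CHO at 240°.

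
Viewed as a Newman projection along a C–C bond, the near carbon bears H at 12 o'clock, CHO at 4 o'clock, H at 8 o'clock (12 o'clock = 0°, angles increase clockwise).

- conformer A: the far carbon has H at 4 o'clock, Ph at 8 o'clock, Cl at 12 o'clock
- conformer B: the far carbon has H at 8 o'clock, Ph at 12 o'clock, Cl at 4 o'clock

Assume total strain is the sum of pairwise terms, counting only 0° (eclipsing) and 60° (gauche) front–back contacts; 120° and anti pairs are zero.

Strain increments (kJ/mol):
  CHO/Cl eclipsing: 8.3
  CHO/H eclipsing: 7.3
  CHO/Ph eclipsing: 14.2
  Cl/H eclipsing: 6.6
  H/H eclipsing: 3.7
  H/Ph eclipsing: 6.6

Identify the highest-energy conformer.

A

A (eclipsed): H(0°)/Cl(0°) eclipsed 6.6; CHO(120°)/H(120°) eclipsed 7.3; H(240°)/Ph(240°) eclipsed 6.6 → 20.5 kJ/mol.
B (eclipsed): H(0°)/Ph(0°) eclipsed 6.6; CHO(120°)/Cl(120°) eclipsed 8.3; H(240°)/H(240°) eclipsed 3.7 → 18.6 kJ/mol.
A has the highest total (20.5 kJ/mol).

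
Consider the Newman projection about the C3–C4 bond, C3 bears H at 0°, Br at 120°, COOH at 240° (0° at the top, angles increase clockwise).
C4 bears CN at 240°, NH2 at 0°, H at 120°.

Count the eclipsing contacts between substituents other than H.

Non-H eclipsing pairs: COOH(240°)/CN(240°) — 1 interaction.

1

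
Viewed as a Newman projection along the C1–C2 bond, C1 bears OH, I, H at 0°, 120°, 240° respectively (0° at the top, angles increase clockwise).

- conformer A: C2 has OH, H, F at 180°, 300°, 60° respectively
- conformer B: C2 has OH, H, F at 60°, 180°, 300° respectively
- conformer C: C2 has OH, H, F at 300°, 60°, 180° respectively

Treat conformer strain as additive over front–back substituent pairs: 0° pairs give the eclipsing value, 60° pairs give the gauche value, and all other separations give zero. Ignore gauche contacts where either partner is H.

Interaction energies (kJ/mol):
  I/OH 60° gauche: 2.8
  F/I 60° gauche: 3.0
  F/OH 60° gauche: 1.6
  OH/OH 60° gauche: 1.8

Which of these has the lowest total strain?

C

A (staggered): OH(0°)/F(60°) gauche 1.6; I(120°)/OH(180°) gauche 2.8; I(120°)/F(60°) gauche 3.0 → 7.4 kJ/mol.
B (staggered): OH(0°)/OH(60°) gauche 1.8; OH(0°)/F(300°) gauche 1.6; I(120°)/OH(60°) gauche 2.8 → 6.2 kJ/mol.
C (staggered): OH(0°)/OH(300°) gauche 1.8; I(120°)/F(180°) gauche 3.0 → 4.8 kJ/mol.
C has the lowest total (4.8 kJ/mol).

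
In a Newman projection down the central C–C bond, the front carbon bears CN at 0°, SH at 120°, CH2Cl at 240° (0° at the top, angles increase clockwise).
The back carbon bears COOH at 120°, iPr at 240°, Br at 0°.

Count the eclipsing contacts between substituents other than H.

Non-H eclipsing pairs: CN(0°)/Br(0°); SH(120°)/COOH(120°); CH2Cl(240°)/iPr(240°) — 3 interactions.

3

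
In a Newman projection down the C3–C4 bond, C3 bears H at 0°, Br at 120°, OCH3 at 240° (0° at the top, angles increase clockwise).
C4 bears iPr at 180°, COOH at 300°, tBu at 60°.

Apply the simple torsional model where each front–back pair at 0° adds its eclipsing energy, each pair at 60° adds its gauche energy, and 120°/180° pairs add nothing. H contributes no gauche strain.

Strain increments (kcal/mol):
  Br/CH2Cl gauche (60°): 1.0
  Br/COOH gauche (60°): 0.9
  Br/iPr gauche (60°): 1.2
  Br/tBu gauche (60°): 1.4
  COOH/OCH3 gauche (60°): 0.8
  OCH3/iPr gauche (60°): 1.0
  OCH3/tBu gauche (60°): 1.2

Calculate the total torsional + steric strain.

This conformer is staggered. Br at 120° is gauche with iPr at 180° (1.2); Br at 120° is gauche with tBu at 60° (1.4); OCH3 at 240° is gauche with iPr at 180° (1.0); OCH3 at 240° is gauche with COOH at 300° (0.8). Total 4.4 kcal/mol.

4.4 kcal/mol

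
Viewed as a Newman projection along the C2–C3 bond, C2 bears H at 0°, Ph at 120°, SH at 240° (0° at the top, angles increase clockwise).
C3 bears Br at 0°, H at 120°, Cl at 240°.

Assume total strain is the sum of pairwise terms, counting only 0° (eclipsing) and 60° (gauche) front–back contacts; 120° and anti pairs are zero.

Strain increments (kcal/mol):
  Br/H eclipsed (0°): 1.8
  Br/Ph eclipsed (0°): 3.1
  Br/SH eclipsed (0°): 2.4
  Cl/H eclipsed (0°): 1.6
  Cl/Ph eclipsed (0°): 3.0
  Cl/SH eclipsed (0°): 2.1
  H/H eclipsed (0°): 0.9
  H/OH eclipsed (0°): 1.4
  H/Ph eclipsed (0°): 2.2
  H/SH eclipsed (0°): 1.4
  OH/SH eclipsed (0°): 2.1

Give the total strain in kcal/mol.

This conformer is eclipsed. H at 0° is eclipsed with Br at 0° (1.8); Ph at 120° is eclipsed with H at 120° (2.2); SH at 240° is eclipsed with Cl at 240° (2.1). Total 6.1 kcal/mol.

6.1 kcal/mol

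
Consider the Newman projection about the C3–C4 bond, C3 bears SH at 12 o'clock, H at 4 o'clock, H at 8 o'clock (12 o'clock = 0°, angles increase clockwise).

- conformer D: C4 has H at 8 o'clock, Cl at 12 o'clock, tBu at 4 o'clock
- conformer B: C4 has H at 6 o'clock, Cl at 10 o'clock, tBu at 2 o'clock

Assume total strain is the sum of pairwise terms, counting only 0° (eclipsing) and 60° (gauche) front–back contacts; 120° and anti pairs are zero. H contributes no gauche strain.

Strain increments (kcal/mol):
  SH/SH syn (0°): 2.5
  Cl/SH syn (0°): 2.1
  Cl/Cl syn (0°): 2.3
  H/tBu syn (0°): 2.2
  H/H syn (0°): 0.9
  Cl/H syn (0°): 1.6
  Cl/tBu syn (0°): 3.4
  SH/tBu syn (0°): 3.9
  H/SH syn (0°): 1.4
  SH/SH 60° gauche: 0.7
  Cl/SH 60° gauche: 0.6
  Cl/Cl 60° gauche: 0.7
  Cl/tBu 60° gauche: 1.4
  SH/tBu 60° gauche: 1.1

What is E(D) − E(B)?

D (eclipsed): SH(0°)/Cl(0°) eclipsed 2.1; H(120°)/tBu(120°) eclipsed 2.2; H(240°)/H(240°) eclipsed 0.9 → 5.2 kcal/mol.
B (staggered): SH(0°)/Cl(300°) gauche 0.6; SH(0°)/tBu(60°) gauche 1.1 → 1.7 kcal/mol.
E(D) − E(B) = 5.2 − 1.7 = +3.5 kcal/mol.

+3.5 kcal/mol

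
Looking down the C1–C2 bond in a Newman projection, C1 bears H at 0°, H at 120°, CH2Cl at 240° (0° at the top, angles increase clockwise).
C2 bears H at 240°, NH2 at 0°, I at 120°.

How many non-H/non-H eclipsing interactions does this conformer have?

Every eclipsing pair involves H, so the count is 0.

0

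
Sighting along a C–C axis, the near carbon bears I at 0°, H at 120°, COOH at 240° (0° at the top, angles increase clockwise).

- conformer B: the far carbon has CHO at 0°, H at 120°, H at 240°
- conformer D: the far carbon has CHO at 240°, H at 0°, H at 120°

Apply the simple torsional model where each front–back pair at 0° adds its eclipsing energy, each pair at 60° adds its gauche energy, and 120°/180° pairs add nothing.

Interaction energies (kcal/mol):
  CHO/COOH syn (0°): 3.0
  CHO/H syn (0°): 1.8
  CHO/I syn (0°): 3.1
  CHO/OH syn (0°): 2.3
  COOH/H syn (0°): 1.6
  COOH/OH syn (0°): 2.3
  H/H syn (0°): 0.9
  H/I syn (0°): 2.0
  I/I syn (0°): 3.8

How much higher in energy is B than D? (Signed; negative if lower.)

B (eclipsed): I–CHO eclipsed, H–H eclipsed, COOH–H eclipsed; 3.1 + 0.9 + 1.6 = 5.6 kcal/mol.
D (eclipsed): I–H eclipsed, H–H eclipsed, COOH–CHO eclipsed; 2.0 + 0.9 + 3.0 = 5.9 kcal/mol.
E(B) − E(D) = 5.6 − 5.9 = -0.3 kcal/mol.

-0.3 kcal/mol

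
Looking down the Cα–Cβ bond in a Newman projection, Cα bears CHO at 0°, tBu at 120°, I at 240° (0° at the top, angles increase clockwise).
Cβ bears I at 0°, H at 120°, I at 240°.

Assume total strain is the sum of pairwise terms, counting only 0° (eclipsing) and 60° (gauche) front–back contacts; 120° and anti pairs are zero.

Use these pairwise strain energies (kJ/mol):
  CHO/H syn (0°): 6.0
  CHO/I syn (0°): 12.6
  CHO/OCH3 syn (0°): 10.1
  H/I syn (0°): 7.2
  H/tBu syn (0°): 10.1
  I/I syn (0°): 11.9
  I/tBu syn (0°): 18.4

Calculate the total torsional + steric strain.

This conformer (eclipsed): CHO–I eclipsed, tBu–H eclipsed, I–I eclipsed; 12.6 + 10.1 + 11.9 = 34.6 kJ/mol.

34.6 kJ/mol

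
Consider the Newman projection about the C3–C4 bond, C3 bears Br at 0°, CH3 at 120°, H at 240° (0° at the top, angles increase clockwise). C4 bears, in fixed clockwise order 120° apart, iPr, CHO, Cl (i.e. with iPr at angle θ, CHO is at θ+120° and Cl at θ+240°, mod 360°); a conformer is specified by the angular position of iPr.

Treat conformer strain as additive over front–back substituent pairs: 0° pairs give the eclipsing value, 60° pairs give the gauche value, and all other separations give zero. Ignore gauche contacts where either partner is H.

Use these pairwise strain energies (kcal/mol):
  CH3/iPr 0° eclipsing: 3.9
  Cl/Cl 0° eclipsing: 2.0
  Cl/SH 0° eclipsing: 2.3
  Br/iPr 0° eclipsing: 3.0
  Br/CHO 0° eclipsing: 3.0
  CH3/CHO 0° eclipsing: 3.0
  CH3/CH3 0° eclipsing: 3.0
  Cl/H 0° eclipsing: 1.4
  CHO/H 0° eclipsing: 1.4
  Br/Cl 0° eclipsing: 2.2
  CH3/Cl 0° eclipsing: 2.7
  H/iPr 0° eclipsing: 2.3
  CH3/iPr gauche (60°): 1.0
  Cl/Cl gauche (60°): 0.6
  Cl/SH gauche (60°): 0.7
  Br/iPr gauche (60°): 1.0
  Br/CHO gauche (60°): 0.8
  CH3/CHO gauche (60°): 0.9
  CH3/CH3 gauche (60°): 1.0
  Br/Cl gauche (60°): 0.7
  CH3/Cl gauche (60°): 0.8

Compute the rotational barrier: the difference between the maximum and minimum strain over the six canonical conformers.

4.7 kcal/mol

iPr at 0° (eclipsed): Br–iPr eclipsed, CH3–CHO eclipsed, H–Cl eclipsed; 3.0 + 3.0 + 1.4 = 7.4 kcal/mol.
iPr at 60° (staggered): Br–iPr gauche, Br–Cl gauche, CH3–iPr gauche, CH3–CHO gauche; 1.0 + 0.7 + 1.0 + 0.9 = 3.6 kcal/mol.
iPr at 120° (eclipsed): Br–Cl eclipsed, CH3–iPr eclipsed, H–CHO eclipsed; 2.2 + 3.9 + 1.4 = 7.5 kcal/mol.
iPr at 180° (staggered): Br–CHO gauche, Br–Cl gauche, CH3–iPr gauche, CH3–Cl gauche; 0.8 + 0.7 + 1.0 + 0.8 = 3.3 kcal/mol.
iPr at 240° (eclipsed): Br–CHO eclipsed, CH3–Cl eclipsed, H–iPr eclipsed; 3.0 + 2.7 + 2.3 = 8.0 kcal/mol.
iPr at 300° (staggered): Br–iPr gauche, Br–CHO gauche, CH3–CHO gauche, CH3–Cl gauche; 1.0 + 0.8 + 0.9 + 0.8 = 3.5 kcal/mol.
Max at 240° (8.0 kcal/mol), min at 180° (3.3 kcal/mol); barrier = 4.7 kcal/mol.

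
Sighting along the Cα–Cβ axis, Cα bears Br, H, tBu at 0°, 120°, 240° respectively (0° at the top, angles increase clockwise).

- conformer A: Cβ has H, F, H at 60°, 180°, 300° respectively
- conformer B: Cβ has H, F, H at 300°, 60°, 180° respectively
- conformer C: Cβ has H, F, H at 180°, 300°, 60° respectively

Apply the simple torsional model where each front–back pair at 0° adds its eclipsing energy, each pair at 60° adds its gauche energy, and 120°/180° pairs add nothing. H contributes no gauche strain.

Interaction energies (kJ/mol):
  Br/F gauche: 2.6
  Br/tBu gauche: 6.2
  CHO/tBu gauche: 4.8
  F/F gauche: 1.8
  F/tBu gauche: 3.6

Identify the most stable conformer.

B

A (staggered): tBu–F gauche; 3.6 = 3.6 kJ/mol.
B (staggered): Br–F gauche; 2.6 = 2.6 kJ/mol.
C (staggered): Br–F gauche, tBu–F gauche; 2.6 + 3.6 = 6.2 kJ/mol.
B has the lowest total (2.6 kJ/mol).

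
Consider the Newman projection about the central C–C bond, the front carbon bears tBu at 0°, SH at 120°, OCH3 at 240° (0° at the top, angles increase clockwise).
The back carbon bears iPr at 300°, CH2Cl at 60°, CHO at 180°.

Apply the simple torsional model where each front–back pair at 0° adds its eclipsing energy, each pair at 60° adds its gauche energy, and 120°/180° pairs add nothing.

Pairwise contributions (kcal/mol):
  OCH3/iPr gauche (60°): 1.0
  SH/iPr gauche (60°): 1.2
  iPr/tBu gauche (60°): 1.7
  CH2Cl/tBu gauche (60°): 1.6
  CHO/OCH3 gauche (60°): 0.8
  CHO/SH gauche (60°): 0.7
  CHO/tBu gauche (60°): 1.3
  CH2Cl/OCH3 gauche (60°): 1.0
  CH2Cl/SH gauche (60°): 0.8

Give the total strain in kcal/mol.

6.6 kcal/mol

This conformer (staggered): tBu(0°)/iPr(300°) gauche 1.7; tBu(0°)/CH2Cl(60°) gauche 1.6; SH(120°)/CH2Cl(60°) gauche 0.8; SH(120°)/CHO(180°) gauche 0.7; OCH3(240°)/iPr(300°) gauche 1.0; OCH3(240°)/CHO(180°) gauche 0.8 → 6.6 kcal/mol.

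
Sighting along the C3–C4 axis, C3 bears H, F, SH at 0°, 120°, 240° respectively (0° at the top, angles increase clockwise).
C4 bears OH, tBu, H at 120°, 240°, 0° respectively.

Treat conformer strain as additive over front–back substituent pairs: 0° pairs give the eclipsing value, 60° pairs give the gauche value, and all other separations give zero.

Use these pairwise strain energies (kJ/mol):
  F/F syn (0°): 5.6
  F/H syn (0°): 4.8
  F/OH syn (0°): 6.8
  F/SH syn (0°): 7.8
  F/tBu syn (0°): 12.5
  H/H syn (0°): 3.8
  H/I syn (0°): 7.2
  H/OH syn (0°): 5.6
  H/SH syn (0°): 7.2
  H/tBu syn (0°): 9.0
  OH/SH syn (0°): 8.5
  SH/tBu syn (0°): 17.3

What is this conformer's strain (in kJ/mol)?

27.9 kJ/mol

This conformer is eclipsed. H at 0° is eclipsed with H at 0° (3.8); F at 120° is eclipsed with OH at 120° (6.8); SH at 240° is eclipsed with tBu at 240° (17.3). Total 27.9 kJ/mol.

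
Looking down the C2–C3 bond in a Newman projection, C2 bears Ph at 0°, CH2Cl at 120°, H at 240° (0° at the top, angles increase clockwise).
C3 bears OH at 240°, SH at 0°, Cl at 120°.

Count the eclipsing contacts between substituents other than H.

2

Non-H eclipsing pairs: Ph(0°)/SH(0°); CH2Cl(120°)/Cl(120°) — 2 interactions.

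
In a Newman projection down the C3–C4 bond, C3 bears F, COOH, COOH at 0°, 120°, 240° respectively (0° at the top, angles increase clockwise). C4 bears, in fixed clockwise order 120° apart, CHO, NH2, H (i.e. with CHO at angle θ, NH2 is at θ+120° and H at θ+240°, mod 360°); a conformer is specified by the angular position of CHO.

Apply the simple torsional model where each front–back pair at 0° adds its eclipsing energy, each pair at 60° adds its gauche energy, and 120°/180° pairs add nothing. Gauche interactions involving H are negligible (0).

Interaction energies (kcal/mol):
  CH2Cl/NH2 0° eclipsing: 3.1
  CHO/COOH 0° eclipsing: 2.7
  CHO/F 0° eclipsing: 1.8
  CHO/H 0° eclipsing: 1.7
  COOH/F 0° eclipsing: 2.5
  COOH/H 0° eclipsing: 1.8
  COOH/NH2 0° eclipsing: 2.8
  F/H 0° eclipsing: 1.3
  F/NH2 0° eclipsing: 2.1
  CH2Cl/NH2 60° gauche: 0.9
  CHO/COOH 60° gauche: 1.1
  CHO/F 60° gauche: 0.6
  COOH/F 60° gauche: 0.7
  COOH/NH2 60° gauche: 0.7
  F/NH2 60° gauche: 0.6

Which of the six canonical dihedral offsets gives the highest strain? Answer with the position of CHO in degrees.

120°

CHO at 0° (eclipsed): F(0°)/CHO(0°) eclipsed 1.8; COOH(120°)/NH2(120°) eclipsed 2.8; COOH(240°)/H(240°) eclipsed 1.8 → 6.4 kcal/mol.
CHO at 60° (staggered): F(0°)/CHO(60°) gauche 0.6; COOH(120°)/CHO(60°) gauche 1.1; COOH(120°)/NH2(180°) gauche 0.7; COOH(240°)/NH2(180°) gauche 0.7 → 3.1 kcal/mol.
CHO at 120° (eclipsed): F(0°)/H(0°) eclipsed 1.3; COOH(120°)/CHO(120°) eclipsed 2.7; COOH(240°)/NH2(240°) eclipsed 2.8 → 6.8 kcal/mol.
CHO at 180° (staggered): F(0°)/NH2(300°) gauche 0.6; COOH(120°)/CHO(180°) gauche 1.1; COOH(240°)/CHO(180°) gauche 1.1; COOH(240°)/NH2(300°) gauche 0.7 → 3.5 kcal/mol.
CHO at 240° (eclipsed): F(0°)/NH2(0°) eclipsed 2.1; COOH(120°)/H(120°) eclipsed 1.8; COOH(240°)/CHO(240°) eclipsed 2.7 → 6.6 kcal/mol.
CHO at 300° (staggered): F(0°)/CHO(300°) gauche 0.6; F(0°)/NH2(60°) gauche 0.6; COOH(120°)/NH2(60°) gauche 0.7; COOH(240°)/CHO(300°) gauche 1.1 → 3.0 kcal/mol.
The maximum (6.8 kcal/mol) occurs with CHO at 120°.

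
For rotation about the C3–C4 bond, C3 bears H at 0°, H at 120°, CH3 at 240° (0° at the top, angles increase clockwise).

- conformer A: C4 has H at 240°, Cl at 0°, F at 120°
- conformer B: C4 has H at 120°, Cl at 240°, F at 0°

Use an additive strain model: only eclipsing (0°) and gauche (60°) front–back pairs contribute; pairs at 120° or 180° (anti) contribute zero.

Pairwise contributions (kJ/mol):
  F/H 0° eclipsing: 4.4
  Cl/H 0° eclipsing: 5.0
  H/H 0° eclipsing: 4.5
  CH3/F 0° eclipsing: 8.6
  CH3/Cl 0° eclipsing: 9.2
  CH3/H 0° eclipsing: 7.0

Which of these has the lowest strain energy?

A (eclipsed): H(0°)/Cl(0°) eclipsed 5.0; H(120°)/F(120°) eclipsed 4.4; CH3(240°)/H(240°) eclipsed 7.0 → 16.4 kJ/mol.
B (eclipsed): H(0°)/F(0°) eclipsed 4.4; H(120°)/H(120°) eclipsed 4.5; CH3(240°)/Cl(240°) eclipsed 9.2 → 18.1 kJ/mol.
A has the lowest total (16.4 kJ/mol).

A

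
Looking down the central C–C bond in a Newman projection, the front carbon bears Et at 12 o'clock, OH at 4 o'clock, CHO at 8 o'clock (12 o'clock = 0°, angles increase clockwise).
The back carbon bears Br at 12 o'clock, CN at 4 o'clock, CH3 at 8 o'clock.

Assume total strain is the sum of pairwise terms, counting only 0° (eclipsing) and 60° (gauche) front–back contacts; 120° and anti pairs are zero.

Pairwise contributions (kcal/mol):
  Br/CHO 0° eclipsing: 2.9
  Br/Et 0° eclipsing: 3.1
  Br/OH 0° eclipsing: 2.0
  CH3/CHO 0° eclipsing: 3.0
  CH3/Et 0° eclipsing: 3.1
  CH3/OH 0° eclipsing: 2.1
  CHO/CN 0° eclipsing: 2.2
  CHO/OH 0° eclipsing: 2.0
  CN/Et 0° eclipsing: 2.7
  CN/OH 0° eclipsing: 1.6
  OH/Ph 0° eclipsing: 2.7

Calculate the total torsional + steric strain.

7.7 kcal/mol

This conformer (eclipsed): Et(0°)/Br(0°) eclipsed 3.1; OH(120°)/CN(120°) eclipsed 1.6; CHO(240°)/CH3(240°) eclipsed 3.0 → 7.7 kcal/mol.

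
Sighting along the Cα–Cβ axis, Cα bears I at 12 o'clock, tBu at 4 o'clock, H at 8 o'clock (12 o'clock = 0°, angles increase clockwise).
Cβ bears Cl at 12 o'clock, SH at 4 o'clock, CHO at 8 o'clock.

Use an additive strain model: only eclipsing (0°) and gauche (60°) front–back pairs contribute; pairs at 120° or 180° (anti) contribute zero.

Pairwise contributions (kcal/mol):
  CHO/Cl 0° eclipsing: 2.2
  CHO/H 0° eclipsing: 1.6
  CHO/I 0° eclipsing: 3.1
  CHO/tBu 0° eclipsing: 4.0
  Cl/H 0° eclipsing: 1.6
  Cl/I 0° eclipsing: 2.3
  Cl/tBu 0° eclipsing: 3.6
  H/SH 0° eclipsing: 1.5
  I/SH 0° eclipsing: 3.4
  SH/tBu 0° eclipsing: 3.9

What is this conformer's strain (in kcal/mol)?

This conformer is eclipsed. I at 0° is eclipsed with Cl at 0° (2.3); tBu at 120° is eclipsed with SH at 120° (3.9); H at 240° is eclipsed with CHO at 240° (1.6). Total 7.8 kcal/mol.

7.8 kcal/mol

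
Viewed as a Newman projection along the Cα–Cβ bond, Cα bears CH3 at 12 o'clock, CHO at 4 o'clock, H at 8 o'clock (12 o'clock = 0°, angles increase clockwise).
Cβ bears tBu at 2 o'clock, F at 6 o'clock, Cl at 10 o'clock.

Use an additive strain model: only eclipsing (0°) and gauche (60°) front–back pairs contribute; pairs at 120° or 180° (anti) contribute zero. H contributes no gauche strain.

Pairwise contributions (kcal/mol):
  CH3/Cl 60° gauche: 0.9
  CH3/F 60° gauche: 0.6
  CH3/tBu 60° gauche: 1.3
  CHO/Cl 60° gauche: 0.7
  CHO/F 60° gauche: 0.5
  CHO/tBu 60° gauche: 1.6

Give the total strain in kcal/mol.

This conformer (staggered): CH3(0°)/tBu(60°) gauche 1.3; CH3(0°)/Cl(300°) gauche 0.9; CHO(120°)/tBu(60°) gauche 1.6; CHO(120°)/F(180°) gauche 0.5 → 4.3 kcal/mol.

4.3 kcal/mol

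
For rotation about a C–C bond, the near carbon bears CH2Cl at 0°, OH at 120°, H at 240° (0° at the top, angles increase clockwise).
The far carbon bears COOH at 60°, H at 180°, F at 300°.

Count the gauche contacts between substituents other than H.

Non-H gauche pairs: CH2Cl(0°)/COOH(60°); CH2Cl(0°)/F(300°); OH(120°)/COOH(60°) — 3 interactions.

3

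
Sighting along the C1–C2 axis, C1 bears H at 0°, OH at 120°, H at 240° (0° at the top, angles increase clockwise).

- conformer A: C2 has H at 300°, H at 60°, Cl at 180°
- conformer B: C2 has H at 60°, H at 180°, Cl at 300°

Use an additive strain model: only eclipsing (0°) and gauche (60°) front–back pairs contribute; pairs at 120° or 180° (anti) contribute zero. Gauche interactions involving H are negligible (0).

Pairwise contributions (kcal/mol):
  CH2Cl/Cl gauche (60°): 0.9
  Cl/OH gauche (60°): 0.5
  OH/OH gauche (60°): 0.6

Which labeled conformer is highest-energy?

A is staggered. OH at 120° is gauche with Cl at 180° (0.5). Total 0.5 kcal/mol.
B (staggered): no non-H gauche contacts → 0.0 kcal/mol.
A has the highest total (0.5 kcal/mol).

A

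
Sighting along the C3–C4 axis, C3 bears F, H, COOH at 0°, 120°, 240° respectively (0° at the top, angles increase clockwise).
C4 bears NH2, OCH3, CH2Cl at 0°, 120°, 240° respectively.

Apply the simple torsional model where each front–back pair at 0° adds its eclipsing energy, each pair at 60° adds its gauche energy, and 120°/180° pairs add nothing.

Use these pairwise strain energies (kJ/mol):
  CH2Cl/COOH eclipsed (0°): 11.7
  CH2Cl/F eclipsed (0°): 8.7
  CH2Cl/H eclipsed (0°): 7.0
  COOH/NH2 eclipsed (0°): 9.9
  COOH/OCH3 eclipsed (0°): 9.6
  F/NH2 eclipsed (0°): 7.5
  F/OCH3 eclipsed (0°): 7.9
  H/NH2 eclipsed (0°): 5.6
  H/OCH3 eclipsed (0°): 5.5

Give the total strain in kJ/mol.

24.7 kJ/mol

This conformer is eclipsed. F at 0° is eclipsed with NH2 at 0° (7.5); H at 120° is eclipsed with OCH3 at 120° (5.5); COOH at 240° is eclipsed with CH2Cl at 240° (11.7). Total 24.7 kJ/mol.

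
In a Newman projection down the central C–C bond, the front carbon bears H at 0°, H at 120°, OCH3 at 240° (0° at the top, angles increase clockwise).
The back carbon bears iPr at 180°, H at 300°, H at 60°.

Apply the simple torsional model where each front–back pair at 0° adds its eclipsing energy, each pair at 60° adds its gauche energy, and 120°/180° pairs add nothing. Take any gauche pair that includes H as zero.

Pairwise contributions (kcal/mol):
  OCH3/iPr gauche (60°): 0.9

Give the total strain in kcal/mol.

0.9 kcal/mol

This conformer (staggered): OCH3(240°)/iPr(180°) gauche 0.9 → 0.9 kcal/mol.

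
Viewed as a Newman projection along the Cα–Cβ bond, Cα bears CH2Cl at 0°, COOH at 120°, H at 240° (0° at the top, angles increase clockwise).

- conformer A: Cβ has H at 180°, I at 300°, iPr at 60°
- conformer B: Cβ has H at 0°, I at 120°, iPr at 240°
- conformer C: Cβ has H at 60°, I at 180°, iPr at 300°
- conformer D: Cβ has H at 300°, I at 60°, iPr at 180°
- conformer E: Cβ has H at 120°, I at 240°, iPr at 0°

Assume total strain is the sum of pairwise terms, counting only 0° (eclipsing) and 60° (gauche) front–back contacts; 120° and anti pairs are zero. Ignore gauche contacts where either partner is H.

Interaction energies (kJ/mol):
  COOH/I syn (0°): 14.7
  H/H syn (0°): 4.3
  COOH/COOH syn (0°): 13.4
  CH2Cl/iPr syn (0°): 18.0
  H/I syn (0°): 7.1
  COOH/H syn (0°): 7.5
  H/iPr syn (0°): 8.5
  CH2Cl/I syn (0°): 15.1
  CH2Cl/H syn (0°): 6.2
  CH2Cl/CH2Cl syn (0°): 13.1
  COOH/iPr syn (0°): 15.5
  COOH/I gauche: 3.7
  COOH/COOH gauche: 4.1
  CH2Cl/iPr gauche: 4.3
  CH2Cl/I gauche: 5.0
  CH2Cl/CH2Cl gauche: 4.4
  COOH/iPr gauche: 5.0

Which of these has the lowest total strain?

A (staggered): CH2Cl(0°)/I(300°) gauche 5.0; CH2Cl(0°)/iPr(60°) gauche 4.3; COOH(120°)/iPr(60°) gauche 5.0 → 14.3 kJ/mol.
B (eclipsed): CH2Cl(0°)/H(0°) eclipsed 6.2; COOH(120°)/I(120°) eclipsed 14.7; H(240°)/iPr(240°) eclipsed 8.5 → 29.4 kJ/mol.
C (staggered): CH2Cl(0°)/iPr(300°) gauche 4.3; COOH(120°)/I(180°) gauche 3.7 → 8.0 kJ/mol.
D (staggered): CH2Cl(0°)/I(60°) gauche 5.0; COOH(120°)/I(60°) gauche 3.7; COOH(120°)/iPr(180°) gauche 5.0 → 13.7 kJ/mol.
E (eclipsed): CH2Cl(0°)/iPr(0°) eclipsed 18.0; COOH(120°)/H(120°) eclipsed 7.5; H(240°)/I(240°) eclipsed 7.1 → 32.6 kJ/mol.
C has the lowest total (8.0 kJ/mol).

C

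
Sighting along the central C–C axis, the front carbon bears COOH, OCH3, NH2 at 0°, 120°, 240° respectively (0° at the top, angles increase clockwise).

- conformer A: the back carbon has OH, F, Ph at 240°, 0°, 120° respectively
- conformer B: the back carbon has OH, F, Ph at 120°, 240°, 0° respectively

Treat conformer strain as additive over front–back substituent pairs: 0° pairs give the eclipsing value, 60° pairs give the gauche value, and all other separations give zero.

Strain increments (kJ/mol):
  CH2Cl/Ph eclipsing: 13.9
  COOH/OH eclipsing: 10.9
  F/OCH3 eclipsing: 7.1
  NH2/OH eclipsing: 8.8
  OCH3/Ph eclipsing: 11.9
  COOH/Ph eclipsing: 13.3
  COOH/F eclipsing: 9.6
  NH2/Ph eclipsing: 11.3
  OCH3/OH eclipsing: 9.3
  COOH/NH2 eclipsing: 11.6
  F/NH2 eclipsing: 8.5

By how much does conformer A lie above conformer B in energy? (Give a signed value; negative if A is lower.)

-0.8 kJ/mol

A (eclipsed): COOH(0°)/F(0°) eclipsed 9.6; OCH3(120°)/Ph(120°) eclipsed 11.9; NH2(240°)/OH(240°) eclipsed 8.8 → 30.3 kJ/mol.
B (eclipsed): COOH(0°)/Ph(0°) eclipsed 13.3; OCH3(120°)/OH(120°) eclipsed 9.3; NH2(240°)/F(240°) eclipsed 8.5 → 31.1 kJ/mol.
E(A) − E(B) = 30.3 − 31.1 = -0.8 kJ/mol.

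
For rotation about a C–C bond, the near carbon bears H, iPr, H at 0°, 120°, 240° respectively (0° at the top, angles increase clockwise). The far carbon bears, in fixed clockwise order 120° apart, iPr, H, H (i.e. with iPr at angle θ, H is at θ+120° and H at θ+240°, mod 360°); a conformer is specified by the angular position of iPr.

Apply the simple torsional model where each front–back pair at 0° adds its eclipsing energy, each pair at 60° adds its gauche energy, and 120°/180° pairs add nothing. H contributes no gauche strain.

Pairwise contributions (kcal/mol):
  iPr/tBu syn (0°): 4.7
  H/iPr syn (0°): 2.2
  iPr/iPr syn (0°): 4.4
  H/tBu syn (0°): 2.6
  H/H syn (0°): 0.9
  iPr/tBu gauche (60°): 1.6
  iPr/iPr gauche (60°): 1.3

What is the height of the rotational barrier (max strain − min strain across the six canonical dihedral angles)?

iPr at 0° is eclipsed. H at 0° is eclipsed with iPr at 0° (2.2); iPr at 120° is eclipsed with H at 120° (2.2); H at 240° is eclipsed with H at 240° (0.9). Total 5.3 kcal/mol.
iPr at 60° is staggered. iPr at 120° is gauche with iPr at 60° (1.3). Total 1.3 kcal/mol.
iPr at 120° is eclipsed. H at 0° is eclipsed with H at 0° (0.9); iPr at 120° is eclipsed with iPr at 120° (4.4); H at 240° is eclipsed with H at 240° (0.9). Total 6.2 kcal/mol.
iPr at 180° is staggered. iPr at 120° is gauche with iPr at 180° (1.3). Total 1.3 kcal/mol.
iPr at 240° is eclipsed. H at 0° is eclipsed with H at 0° (0.9); iPr at 120° is eclipsed with H at 120° (2.2); H at 240° is eclipsed with iPr at 240° (2.2). Total 5.3 kcal/mol.
iPr at 300° (staggered): no non-H gauche contacts → 0.0 kcal/mol.
Max at 120° (6.2 kcal/mol), min at 300° (0.0 kcal/mol); barrier = 6.2 kcal/mol.

6.2 kcal/mol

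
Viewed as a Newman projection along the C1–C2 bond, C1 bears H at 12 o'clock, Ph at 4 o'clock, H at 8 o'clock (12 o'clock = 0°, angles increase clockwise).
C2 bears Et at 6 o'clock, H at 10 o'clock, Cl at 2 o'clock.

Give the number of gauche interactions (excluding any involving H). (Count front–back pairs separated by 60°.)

Non-H gauche pairs: Ph(120°)/Et(180°); Ph(120°)/Cl(60°) — 2 interactions.

2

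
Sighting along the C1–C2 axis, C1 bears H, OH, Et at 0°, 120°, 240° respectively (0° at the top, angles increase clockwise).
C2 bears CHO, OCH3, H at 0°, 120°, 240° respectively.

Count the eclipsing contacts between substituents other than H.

Non-H eclipsing pairs: OH(120°)/OCH3(120°) — 1 interaction.

1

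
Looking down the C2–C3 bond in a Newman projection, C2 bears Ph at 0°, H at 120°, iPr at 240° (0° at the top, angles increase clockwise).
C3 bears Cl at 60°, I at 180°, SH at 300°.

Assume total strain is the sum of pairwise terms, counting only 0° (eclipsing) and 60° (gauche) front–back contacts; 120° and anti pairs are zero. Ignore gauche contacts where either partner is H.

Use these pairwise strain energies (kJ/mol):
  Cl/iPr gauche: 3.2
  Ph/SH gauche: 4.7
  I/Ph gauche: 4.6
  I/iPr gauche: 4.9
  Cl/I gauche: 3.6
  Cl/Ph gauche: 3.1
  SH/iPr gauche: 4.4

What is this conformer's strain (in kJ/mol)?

17.1 kJ/mol

This conformer (staggered): Ph–Cl gauche, Ph–SH gauche, iPr–I gauche, iPr–SH gauche; 3.1 + 4.7 + 4.9 + 4.4 = 17.1 kJ/mol.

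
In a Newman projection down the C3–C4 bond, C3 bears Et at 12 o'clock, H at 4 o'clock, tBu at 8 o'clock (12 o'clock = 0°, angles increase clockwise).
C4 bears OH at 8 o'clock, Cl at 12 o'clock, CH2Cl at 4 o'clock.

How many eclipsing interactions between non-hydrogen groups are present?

2

Non-H eclipsing pairs: Et(0°)/Cl(0°); tBu(240°)/OH(240°) — 2 interactions.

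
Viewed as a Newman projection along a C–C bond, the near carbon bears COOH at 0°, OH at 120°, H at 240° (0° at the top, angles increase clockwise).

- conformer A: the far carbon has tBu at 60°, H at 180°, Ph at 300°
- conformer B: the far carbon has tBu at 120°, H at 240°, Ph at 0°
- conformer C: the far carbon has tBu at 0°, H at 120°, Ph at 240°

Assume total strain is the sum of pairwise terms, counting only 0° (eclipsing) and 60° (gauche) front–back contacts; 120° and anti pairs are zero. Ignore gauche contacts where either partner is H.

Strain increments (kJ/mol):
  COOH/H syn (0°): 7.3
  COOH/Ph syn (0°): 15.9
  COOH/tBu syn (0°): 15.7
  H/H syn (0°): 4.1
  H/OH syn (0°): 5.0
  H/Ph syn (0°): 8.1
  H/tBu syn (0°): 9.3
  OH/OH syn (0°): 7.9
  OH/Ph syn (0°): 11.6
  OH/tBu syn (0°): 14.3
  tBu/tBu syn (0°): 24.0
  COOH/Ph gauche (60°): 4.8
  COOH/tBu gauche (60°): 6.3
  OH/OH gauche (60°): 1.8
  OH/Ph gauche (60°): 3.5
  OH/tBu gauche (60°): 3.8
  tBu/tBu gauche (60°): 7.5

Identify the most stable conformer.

A (staggered): COOH–tBu gauche, COOH–Ph gauche, OH–tBu gauche; 6.3 + 4.8 + 3.8 = 14.9 kJ/mol.
B (eclipsed): COOH–Ph eclipsed, OH–tBu eclipsed, H–H eclipsed; 15.9 + 14.3 + 4.1 = 34.3 kJ/mol.
C (eclipsed): COOH–tBu eclipsed, OH–H eclipsed, H–Ph eclipsed; 15.7 + 5.0 + 8.1 = 28.8 kJ/mol.
A has the lowest total (14.9 kJ/mol).

A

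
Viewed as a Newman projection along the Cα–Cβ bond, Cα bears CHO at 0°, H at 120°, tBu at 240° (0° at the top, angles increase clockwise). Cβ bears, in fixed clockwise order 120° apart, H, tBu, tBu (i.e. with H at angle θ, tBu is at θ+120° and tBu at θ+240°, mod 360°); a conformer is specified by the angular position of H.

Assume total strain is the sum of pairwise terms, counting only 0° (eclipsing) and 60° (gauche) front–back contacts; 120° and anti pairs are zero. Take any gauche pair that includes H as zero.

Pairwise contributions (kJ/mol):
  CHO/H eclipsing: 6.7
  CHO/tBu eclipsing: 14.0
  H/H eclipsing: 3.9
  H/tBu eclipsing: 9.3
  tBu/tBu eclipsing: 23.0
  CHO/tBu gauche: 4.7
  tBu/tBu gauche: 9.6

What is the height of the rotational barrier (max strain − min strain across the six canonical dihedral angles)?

H at 0° is eclipsed. CHO at 0° is eclipsed with H at 0° (6.7); H at 120° is eclipsed with tBu at 120° (9.3); tBu at 240° is eclipsed with tBu at 240° (23.0). Total 39.0 kJ/mol.
H at 60° is staggered. CHO at 0° is gauche with tBu at 300° (4.7); tBu at 240° is gauche with tBu at 180° (9.6); tBu at 240° is gauche with tBu at 300° (9.6). Total 23.9 kJ/mol.
H at 120° is eclipsed. CHO at 0° is eclipsed with tBu at 0° (14.0); H at 120° is eclipsed with H at 120° (3.9); tBu at 240° is eclipsed with tBu at 240° (23.0). Total 40.9 kJ/mol.
H at 180° is staggered. CHO at 0° is gauche with tBu at 300° (4.7); CHO at 0° is gauche with tBu at 60° (4.7); tBu at 240° is gauche with tBu at 300° (9.6). Total 19.0 kJ/mol.
H at 240° is eclipsed. CHO at 0° is eclipsed with tBu at 0° (14.0); H at 120° is eclipsed with tBu at 120° (9.3); tBu at 240° is eclipsed with H at 240° (9.3). Total 32.6 kJ/mol.
H at 300° is staggered. CHO at 0° is gauche with tBu at 60° (4.7); tBu at 240° is gauche with tBu at 180° (9.6). Total 14.3 kJ/mol.
Max at 120° (40.9 kJ/mol), min at 300° (14.3 kJ/mol); barrier = 26.6 kJ/mol.

26.6 kJ/mol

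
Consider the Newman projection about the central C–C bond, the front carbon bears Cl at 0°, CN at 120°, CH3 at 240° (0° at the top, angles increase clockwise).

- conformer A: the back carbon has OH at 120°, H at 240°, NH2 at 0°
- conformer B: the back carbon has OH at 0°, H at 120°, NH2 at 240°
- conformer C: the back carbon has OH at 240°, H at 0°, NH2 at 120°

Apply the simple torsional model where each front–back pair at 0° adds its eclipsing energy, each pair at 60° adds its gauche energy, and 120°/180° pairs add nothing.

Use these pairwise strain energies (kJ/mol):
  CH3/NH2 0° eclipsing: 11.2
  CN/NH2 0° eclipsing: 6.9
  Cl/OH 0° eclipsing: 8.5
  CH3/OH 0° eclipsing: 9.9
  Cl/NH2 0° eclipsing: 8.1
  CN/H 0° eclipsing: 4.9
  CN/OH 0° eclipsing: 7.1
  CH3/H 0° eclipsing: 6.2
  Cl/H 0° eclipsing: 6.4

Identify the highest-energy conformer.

A is eclipsed. Cl at 0° is eclipsed with NH2 at 0° (8.1); CN at 120° is eclipsed with OH at 120° (7.1); CH3 at 240° is eclipsed with H at 240° (6.2). Total 21.4 kJ/mol.
B is eclipsed. Cl at 0° is eclipsed with OH at 0° (8.5); CN at 120° is eclipsed with H at 120° (4.9); CH3 at 240° is eclipsed with NH2 at 240° (11.2). Total 24.6 kJ/mol.
C is eclipsed. Cl at 0° is eclipsed with H at 0° (6.4); CN at 120° is eclipsed with NH2 at 120° (6.9); CH3 at 240° is eclipsed with OH at 240° (9.9). Total 23.2 kJ/mol.
B has the highest total (24.6 kJ/mol).

B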